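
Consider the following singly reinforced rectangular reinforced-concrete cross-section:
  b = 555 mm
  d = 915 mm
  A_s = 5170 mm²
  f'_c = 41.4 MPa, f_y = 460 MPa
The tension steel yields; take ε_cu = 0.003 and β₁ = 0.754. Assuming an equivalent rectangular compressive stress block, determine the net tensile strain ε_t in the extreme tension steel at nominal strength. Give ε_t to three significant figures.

ε_t ≈ 0.0140

a = A_s f_y/(0.85 f'_c b) = 121.77 mm.
β₁ = 0.754, so c = a/β₁ = 121.77/0.754 = 161.50 mm.
From the linear strain diagram with ε_cu = 0.003: ε_t = 0.003 (d − c)/c = 0.003 × (915 − 161.50)/161.50 = 0.0140.
Since ε_t ≥ 0.005, the section is tension-controlled.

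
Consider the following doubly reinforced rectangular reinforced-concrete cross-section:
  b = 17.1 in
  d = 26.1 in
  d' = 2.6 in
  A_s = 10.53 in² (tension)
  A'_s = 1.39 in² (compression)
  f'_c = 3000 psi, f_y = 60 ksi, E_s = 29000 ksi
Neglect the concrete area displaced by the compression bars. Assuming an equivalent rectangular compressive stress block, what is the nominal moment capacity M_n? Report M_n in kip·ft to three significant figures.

M_n ≈ 1070 kip·ft

Assume both steels yield.
a = (A_s − A'_s) f_y/(0.85 f'_c b) = (10.53 − 1.39) × 60/(0.85 × 3 × 17.1) = 12.577 in.
c = a/β₁ = 12.577/0.85 = 14.796 in; ε'_s = 0.003(c − d')/c = 0.0025 ≥ ε_y = 0.0021, so the compression steel yields.
M_n = (A_s − A'_s) f_y (d − a/2) + A'_s f_y (d − d') = 548.4 × (26.1 − 6.2885) + 83.4 × (26.1 − 2.6) = 10864.6 + 1959.9 = 12824.5 kip·in = 12824.5/12 = 1068.71 kip·ft.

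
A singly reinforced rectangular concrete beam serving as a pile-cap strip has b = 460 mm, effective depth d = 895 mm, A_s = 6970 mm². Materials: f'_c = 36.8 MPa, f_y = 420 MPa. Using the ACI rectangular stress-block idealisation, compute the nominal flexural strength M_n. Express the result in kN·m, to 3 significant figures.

M_n ≈ 2320 kN·m

T = A_s f_y = 6970 × 420 = 2927400 N = 2927.4 kN.
From C = T: a = T/(0.85 f'_c b) = 2927400/(0.85 × 36.8 × 460) = 203.45 mm.
M_n = T(d − a/2) = 2927.4 kN × (895 − 101.725) mm = 2322.23 kN·m.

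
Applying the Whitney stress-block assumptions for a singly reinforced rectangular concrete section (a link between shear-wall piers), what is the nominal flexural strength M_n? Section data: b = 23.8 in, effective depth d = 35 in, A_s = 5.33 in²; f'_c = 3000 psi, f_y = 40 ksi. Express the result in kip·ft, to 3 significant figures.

M_n ≈ 591 kip·ft

T = A_s f_y = 5.33 × 40 = 213.2 kips.
a = T/(0.85 f'_c b) = 213.2/(0.85 × 3 × 23.8) = 3.513 in.
M_n = T(d − a/2) = 213.2 × (35 − 1.7565) = 7087.5 kip·in = 7087.5/12 = 590.63 kip·ft.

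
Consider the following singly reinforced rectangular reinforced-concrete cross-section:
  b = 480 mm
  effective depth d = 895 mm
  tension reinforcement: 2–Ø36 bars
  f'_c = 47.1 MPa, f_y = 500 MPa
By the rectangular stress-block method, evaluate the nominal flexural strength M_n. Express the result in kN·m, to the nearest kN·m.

M_n ≈ 884 kN·m

A_s = 2 × 1018 = 2036 mm².
T = A_s f_y = 2036 × 500 = 1018000 N = 1018 kN.
From C = T: a = T/(0.85 f'_c b) = 1018000/(0.85 × 47.1 × 480) = 52.97 mm.
M_n = T(d − a/2) = 1018 kN × (895 − 26.485) mm = 884.15 kN·m.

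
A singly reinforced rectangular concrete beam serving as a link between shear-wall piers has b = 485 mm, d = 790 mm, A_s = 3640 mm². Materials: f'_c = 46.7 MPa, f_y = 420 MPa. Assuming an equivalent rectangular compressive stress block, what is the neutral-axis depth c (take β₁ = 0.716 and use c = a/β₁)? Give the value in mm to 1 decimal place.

c ≈ 110.9 mm

T = A_s f_y = 3640 × 420 = 1528800 N = 1528.8 kN.
Setting C = 0.85 f'_c a b equal to T: a = 1528800/(0.85 × 46.7 × 485) = 79.410 mm.
With β₁ = 0.716, c = a/β₁ = 79.410/0.716 = 110.9 mm.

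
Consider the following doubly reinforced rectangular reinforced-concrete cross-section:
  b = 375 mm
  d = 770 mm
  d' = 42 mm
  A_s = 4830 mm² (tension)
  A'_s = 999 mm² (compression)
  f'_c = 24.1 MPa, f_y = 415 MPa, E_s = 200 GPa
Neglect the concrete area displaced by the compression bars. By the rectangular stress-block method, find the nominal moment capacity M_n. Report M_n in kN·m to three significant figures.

Assume both tension and compression steel yield.
Net tension couple steel: A_s − A'_s = 3831 mm².
a = (A_s − A'_s) f_y / (0.85 f'_c b) = 1589865/(0.85 × 24.1 × 375) = 206.96 mm.
c = a/β₁ = 206.96/0.85 = 243.48 mm; ε'_s = 0.003(c − d')/c = 0.0025 ≥ f_y/E_s = 0.0021, so compression steel does yield.
M_n = (A_s − A'_s) f_y (d − a/2) + A'_s f_y (d − d') = [1589865 × (770 − 103.48) + 414585 × (770 − 42)] × 10⁻⁶ = 1059.68 + 301.82 = 1361.50 kN·m.

M_n ≈ 1360 kN·m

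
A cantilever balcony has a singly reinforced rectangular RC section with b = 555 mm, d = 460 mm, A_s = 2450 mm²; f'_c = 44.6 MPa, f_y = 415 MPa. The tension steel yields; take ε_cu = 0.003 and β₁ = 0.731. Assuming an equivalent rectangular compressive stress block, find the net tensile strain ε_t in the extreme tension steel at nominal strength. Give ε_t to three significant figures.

ε_t ≈ 0.0179

a = A_s f_y/(0.85 f'_c b) = 48.32 mm.
β₁ = 0.731, so c = a/β₁ = 48.32/0.731 = 66.10 mm.
From the linear strain diagram with ε_cu = 0.003: ε_t = 0.003 (d − c)/c = 0.003 × (460 − 66.10)/66.10 = 0.0179.
Since ε_t ≥ 0.005, the section is tension-controlled.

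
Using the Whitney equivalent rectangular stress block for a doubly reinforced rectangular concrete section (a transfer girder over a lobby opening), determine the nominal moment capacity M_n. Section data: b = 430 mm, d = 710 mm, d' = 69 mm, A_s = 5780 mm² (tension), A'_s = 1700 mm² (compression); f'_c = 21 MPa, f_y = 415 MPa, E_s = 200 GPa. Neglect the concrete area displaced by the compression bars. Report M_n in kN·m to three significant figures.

M_n ≈ 1470 kN·m

Assume both tension and compression steel yield.
Net tension couple steel: A_s − A'_s = 4080 mm².
a = (A_s − A'_s) f_y / (0.85 f'_c b) = 1693200/(0.85 × 21 × 430) = 220.60 mm.
c = a/β₁ = 220.60/0.85 = 259.53 mm; ε'_s = 0.003(c − d')/c = 0.0022 ≥ f_y/E_s = 0.0021, so compression steel does yield.
M_n = (A_s − A'_s) f_y (d − a/2) + A'_s f_y (d − d') = [1693200 × (710 − 110.3) + 705500 × (710 − 69)] × 10⁻⁶ = 1015.41 + 452.23 = 1467.64 kN·m.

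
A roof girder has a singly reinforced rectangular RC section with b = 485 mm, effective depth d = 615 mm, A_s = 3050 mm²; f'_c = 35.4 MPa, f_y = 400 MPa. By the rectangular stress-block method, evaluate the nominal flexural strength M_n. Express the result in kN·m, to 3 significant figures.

T = A_s f_y = 3050 × 400 = 1220000 N = 1220 kN.
From C = T: a = T/(0.85 f'_c b) = 1220000/(0.85 × 35.4 × 485) = 83.60 mm.
M_n = T(d − a/2) = 1220 kN × (615 − 41.8) mm = 699.30 kN·m.

M_n ≈ 699 kN·m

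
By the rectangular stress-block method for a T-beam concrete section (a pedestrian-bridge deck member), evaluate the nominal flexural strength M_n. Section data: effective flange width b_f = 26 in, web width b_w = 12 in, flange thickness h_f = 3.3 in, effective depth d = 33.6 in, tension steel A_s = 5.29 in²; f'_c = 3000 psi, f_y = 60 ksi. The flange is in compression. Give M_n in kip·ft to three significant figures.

M_n ≈ 818 kip·ft

Tension: T = A_s f_y = 5.29 × 60 = 317.4 kips.
Try a within the flange: a = T/(0.85 f'_c b_f) = 317.4/(0.85 × 3 × 26) = 4.787 in.
a = 4.787 > h_f = 3.3 in: the block extends into the web. Split into flange-overhang and web parts.
C_f = 0.85 f'_c (b_f − b_w) h_f = 0.85 × 3 × (26 − 12) × 3.3 = 117.8 kips.
Remaining web compression depth: a_w = (T − C_f)/(0.85 f'_c b_w) = (317.4 − 117.8)/(0.85 × 3 × 12) = 6.523 in.
M_n = C_f(d − h_f/2) + (T − C_f)(d − a_w/2) = 117.8 × (33.6 − 1.65) + 199.6 × (33.6 − 3.2615) = 3763.7 + 6055.6 = 9819.3 kip·in.
M_n = 9819.3/12 = 818.28 kip·ft.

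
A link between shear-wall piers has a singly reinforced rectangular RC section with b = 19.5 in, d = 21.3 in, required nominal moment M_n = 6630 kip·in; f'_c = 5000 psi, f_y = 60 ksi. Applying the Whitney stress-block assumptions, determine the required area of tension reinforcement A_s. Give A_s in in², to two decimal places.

From M_n = 0.85 f'_c a b (d − a/2):
a = d − √(d² − 2M_n/(0.85 f'_c b)) = 21.3 − √(21.3² − 2 × 6630/(0.85 × 5 × 19.5)) = 4.163 in.
A_s = 0.85 f'_c a b / f_y = 0.85 × 5 × 4.163 × 19.5 / 60 = 5.750 in².

A_s ≈ 5.75 in²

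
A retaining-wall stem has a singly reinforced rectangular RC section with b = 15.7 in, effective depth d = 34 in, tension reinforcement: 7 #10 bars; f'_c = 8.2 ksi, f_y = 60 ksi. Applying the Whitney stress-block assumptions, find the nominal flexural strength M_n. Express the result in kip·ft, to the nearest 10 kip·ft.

M_n ≈ 1400 kip·ft

A_s = 7 × 1.27 = 8.89 in².
T = A_s f_y = 8.89 × 60 = 533.4 kips.
a = T/(0.85 f'_c b) = 533.4/(0.85 × 8.2 × 15.7) = 4.874 in.
M_n = T(d − a/2) = 533.4 × (34 − 2.437) = 16835.7 kip·in = 16835.7/12 = 1402.98 kip·ft.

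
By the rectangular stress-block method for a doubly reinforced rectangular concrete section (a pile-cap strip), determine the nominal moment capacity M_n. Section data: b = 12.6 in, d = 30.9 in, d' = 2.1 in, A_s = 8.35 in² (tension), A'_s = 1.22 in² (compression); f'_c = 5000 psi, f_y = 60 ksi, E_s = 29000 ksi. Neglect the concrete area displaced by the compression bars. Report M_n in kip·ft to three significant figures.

Assume both steels yield.
a = (A_s − A'_s) f_y/(0.85 f'_c b) = (8.35 − 1.22) × 60/(0.85 × 5 × 12.6) = 7.989 in.
c = a/β₁ = 7.989/0.8 = 9.986 in; ε'_s = 0.003(c − d')/c = 0.0024 ≥ ε_y = 0.0021, so the compression steel yields.
M_n = (A_s − A'_s) f_y (d − a/2) + A'_s f_y (d − d') = 427.8 × (30.9 − 3.9945) + 73.2 × (30.9 − 2.1) = 11510.2 + 2108.2 = 13618.4 kip·in = 13618.4/12 = 1134.87 kip·ft.

M_n ≈ 1130 kip·ft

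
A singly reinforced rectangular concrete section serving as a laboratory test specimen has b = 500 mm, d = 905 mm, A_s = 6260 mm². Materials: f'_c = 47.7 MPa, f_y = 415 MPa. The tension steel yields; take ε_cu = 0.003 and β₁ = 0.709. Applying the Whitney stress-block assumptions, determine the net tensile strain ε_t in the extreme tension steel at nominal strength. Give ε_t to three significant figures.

a = A_s f_y/(0.85 f'_c b) = 128.15 mm.
β₁ = 0.709, so c = a/β₁ = 128.15/0.709 = 180.75 mm.
From the linear strain diagram with ε_cu = 0.003: ε_t = 0.003 (d − c)/c = 0.003 × (905 − 180.75)/180.75 = 0.0120.
Since ε_t ≥ 0.005, the section is tension-controlled.

ε_t ≈ 0.0120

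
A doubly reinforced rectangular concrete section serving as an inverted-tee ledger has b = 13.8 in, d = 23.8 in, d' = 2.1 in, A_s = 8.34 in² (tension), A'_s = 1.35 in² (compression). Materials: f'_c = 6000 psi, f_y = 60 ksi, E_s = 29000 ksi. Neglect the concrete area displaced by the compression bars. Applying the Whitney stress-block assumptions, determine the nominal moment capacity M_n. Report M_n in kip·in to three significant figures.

Assume both steels yield.
a = (A_s − A'_s) f_y/(0.85 f'_c b) = (8.34 − 1.35) × 60/(0.85 × 6 × 13.8) = 5.959 in.
c = a/β₁ = 5.959/0.75 = 7.945 in; ε'_s = 0.003(c − d')/c = 0.0022 ≥ ε_y = 0.0021, so the compression steel yields.
M_n = (A_s − A'_s) f_y (d − a/2) + A'_s f_y (d − d') = 419.4 × (23.8 − 2.9795) + 81 × (23.8 − 2.1) = 8732.1 + 1757.7 = 10489.8 kip·in.

M_n ≈ 10500 kip·in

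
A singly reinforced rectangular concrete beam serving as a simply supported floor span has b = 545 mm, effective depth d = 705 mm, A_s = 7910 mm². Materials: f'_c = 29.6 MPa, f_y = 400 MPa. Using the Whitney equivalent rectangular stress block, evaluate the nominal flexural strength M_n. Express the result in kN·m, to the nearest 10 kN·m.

M_n ≈ 1870 kN·m

T = A_s f_y = 7910 × 400 = 3164000 N = 3164 kN.
From C = T: a = T/(0.85 f'_c b) = 3164000/(0.85 × 29.6 × 545) = 230.74 mm.
M_n = T(d − a/2) = 3164 kN × (705 − 115.37) mm = 1865.59 kN·m.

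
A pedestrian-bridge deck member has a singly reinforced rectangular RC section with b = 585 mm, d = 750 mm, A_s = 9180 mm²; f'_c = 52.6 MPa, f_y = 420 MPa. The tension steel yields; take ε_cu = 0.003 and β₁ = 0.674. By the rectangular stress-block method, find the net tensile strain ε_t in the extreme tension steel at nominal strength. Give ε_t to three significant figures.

a = A_s f_y/(0.85 f'_c b) = 147.41 mm.
β₁ = 0.674, so c = a/β₁ = 147.41/0.674 = 218.71 mm.
From the linear strain diagram with ε_cu = 0.003: ε_t = 0.003 (d − c)/c = 0.003 × (750 − 218.71)/218.71 = 0.00729.
Since ε_t ≥ 0.005, the section is tension-controlled.

ε_t ≈ 0.00729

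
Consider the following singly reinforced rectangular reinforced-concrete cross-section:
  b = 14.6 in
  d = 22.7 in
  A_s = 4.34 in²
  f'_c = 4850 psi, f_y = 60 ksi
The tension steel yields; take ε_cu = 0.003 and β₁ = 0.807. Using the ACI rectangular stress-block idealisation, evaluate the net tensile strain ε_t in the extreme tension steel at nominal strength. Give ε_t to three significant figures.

ε_t ≈ 0.00970

a = A_s f_y/(0.85 f'_c b) = 4.326 in.
β₁ = 0.807, so c = a/β₁ = 4.326/0.807 = 5.361 in.
From the linear strain diagram with ε_cu = 0.003: ε_t = 0.003 (d − c)/c = 0.003 × (22.7 − 5.361)/5.361 = 0.00970.
Since ε_t ≥ 0.005, the section is tension-controlled.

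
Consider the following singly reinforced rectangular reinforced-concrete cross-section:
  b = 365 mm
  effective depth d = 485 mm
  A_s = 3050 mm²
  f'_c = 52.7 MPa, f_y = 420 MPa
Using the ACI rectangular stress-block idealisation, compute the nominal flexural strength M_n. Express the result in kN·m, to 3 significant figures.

T = A_s f_y = 3050 × 420 = 1281000 N = 1281 kN.
From C = T: a = T/(0.85 f'_c b) = 1281000/(0.85 × 52.7 × 365) = 78.35 mm.
M_n = T(d − a/2) = 1281 kN × (485 − 39.175) mm = 571.10 kN·m.

M_n ≈ 571 kN·m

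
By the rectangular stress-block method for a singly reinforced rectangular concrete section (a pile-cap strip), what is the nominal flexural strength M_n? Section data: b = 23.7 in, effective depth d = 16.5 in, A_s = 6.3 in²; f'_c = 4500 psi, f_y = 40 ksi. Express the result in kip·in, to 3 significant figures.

M_n ≈ 3810 kip·in

T = A_s f_y = 6.3 × 40 = 252 kips.
a = T/(0.85 f'_c b) = 252/(0.85 × 4.5 × 23.7) = 2.780 in.
M_n = T(d − a/2) = 252 × (16.5 − 1.39) = 3807.7 kip·in.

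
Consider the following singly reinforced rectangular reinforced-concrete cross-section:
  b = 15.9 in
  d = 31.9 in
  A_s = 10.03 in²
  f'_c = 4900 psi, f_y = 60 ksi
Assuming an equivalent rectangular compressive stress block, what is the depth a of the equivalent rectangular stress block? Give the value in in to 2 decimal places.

a ≈ 9.09 in

T = A_s f_y = 10.03 × 60 = 601.8 kips.
a = T/(0.85 f'_c b) = 601.8/(0.85 × 4.9 × 15.9) = 9.09 in.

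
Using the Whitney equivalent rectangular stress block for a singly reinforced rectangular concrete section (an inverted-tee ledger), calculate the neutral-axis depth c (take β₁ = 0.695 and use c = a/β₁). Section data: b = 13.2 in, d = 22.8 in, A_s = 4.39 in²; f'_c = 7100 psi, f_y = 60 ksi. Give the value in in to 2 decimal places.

c ≈ 4.76 in

T = A_s f_y = 4.39 × 60 = 263.4 kips.
a = T/(0.85 f'_c b) = 263.4/(0.85 × 7.1 × 13.2) = 3.3065 in.
With β₁ = 0.695, c = a/β₁ = 3.3065/0.695 = 4.76 in.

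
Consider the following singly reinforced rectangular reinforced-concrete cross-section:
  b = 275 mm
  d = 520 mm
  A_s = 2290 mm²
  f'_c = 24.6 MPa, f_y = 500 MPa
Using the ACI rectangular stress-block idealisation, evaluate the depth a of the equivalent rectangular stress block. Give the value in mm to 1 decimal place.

a ≈ 199.1 mm

T = A_s f_y = 2290 × 500 = 1145000 N = 1145 kN.
Setting C = 0.85 f'_c a b equal to T: a = 1145000/(0.85 × 24.6 × 275) = 199.1 mm.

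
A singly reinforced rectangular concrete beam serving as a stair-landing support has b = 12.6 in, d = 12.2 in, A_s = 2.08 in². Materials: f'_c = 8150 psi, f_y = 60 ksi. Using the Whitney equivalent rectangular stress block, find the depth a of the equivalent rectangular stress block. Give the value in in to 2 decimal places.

a ≈ 1.43 in

T = A_s f_y = 2.08 × 60 = 124.8 kips.
a = T/(0.85 f'_c b) = 124.8/(0.85 × 8.15 × 12.6) = 1.43 in.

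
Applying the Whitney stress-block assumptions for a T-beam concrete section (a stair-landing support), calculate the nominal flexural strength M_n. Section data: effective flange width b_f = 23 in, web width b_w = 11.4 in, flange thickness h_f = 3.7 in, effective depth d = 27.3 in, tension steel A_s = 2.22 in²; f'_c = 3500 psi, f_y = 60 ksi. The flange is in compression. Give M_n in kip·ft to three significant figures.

M_n ≈ 292 kip·ft

Tension: T = A_s f_y = 2.22 × 60 = 133.2 kips.
Try a within the flange: a = T/(0.85 f'_c b_f) = 133.2/(0.85 × 3.5 × 23) = 1.947 in.
Since a = 1.947 ≤ h_f = 3.7 in, the stress block lies entirely in the flange; analyse as a rectangular beam of width b_f.
M_n = T(d − a/2) = 133.2 × (27.3 − 0.9735) = 3506.7 kip·in.
M_n = 3506.7/12 = 292.23 kip·ft.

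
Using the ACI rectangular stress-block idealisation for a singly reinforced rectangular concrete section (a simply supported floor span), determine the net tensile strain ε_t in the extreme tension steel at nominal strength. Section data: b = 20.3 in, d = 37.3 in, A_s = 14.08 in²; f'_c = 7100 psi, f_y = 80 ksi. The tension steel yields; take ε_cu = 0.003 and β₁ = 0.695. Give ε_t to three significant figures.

ε_t ≈ 0.00546

a = A_s f_y/(0.85 f'_c b) = 9.194 in.
β₁ = 0.695, so c = a/β₁ = 9.194/0.695 = 13.229 in.
From the linear strain diagram with ε_cu = 0.003: ε_t = 0.003 (d − c)/c = 0.003 × (37.3 − 13.229)/13.229 = 0.00546.
Since ε_t ≥ 0.005, the section is tension-controlled.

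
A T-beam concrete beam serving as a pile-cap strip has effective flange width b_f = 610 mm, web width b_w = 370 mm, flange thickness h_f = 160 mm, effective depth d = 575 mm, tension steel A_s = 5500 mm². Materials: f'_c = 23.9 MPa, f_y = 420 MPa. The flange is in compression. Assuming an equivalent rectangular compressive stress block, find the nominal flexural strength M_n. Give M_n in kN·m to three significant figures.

M_n ≈ 1110 kN·m

Tension: T = A_s f_y = 5500 × 420 = 2310000 N.
Try a within the flange: a = T/(0.85 f'_c b_f) = 2310000/(0.85 × 23.9 × 610) = 186.41 mm.
a = 186.41 > h_f = 160 mm: the block extends into the web. Split into flange-overhang and web parts.
C_f = 0.85 f'_c (b_f − b_w) h_f = 0.85 × 23.9 × (610 − 370) × 160 = 780096 N.
Remaining web compression depth: a_w = (T − C_f)/(0.85 f'_c b_w) = (2310000 − 780096)/(0.85 × 23.9 × 370) = 203.54 mm.
M_n = C_f(d − h_f/2) + (T − C_f)(d − a_w/2) = 780096 × (575 − 80) + 1529904 × (575 − 101.77) = 386.15 + 724.00 = 1110.15 × 10⁶ N·mm.
M_n = 1110.15 kN·m.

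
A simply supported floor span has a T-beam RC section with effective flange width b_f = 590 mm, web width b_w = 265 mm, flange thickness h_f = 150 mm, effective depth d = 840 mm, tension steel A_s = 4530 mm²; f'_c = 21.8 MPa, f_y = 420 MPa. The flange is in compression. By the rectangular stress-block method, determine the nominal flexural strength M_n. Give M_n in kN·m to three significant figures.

Tension: T = A_s f_y = 4530 × 420 = 1902600 N.
Try a within the flange: a = T/(0.85 f'_c b_f) = 1902600/(0.85 × 21.8 × 590) = 174.03 mm.
a = 174.03 > h_f = 150 mm: the block extends into the web. Split into flange-overhang and web parts.
C_f = 0.85 f'_c (b_f − b_w) h_f = 0.85 × 21.8 × (590 − 265) × 150 = 903338 N.
Remaining web compression depth: a_w = (T − C_f)/(0.85 f'_c b_w) = (1902600 − 903338)/(0.85 × 21.8 × 265) = 203.50 mm.
M_n = C_f(d − h_f/2) + (T − C_f)(d − a_w/2) = 903338 × (840 − 75) + 999262 × (840 − 101.75) = 691.05 + 737.71 = 1428.76 × 10⁶ N·mm.
M_n = 1428.76 kN·m.

M_n ≈ 1430 kN·m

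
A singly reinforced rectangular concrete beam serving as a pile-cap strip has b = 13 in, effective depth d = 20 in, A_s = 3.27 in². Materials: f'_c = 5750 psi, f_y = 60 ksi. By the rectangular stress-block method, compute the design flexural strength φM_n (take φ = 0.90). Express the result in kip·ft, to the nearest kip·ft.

φM_n ≈ 272 kip·ft

T = A_s f_y = 3.27 × 60 = 196.2 kips.
a = T/(0.85 f'_c b) = 196.2/(0.85 × 5.75 × 13) = 3.088 in.
M_n = T(d − a/2) = 196.2 × (20 − 1.544) = 3621.1 kip·in = 3621.1/12 = 301.76 kip·ft.
φM_n = 0.90 × 301.76 = 271.58 kip·ft.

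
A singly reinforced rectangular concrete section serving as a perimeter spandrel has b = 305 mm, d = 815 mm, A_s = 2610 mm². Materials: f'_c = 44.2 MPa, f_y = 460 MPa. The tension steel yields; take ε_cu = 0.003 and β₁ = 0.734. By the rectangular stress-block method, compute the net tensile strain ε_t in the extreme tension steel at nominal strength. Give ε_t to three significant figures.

a = A_s f_y/(0.85 f'_c b) = 104.77 mm.
β₁ = 0.734, so c = a/β₁ = 104.77/0.734 = 142.74 mm.
From the linear strain diagram with ε_cu = 0.003: ε_t = 0.003 (d − c)/c = 0.003 × (815 − 142.74)/142.74 = 0.0141.
Since ε_t ≥ 0.005, the section is tension-controlled.

ε_t ≈ 0.0141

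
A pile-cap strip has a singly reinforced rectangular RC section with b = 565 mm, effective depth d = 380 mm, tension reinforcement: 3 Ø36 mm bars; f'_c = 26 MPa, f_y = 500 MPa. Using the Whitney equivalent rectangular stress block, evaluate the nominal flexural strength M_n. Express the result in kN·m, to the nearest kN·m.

A_s = 3 × 1018 = 3054 mm².
T = A_s f_y = 3054 × 500 = 1527000 N = 1527 kN.
From C = T: a = T/(0.85 f'_c b) = 1527000/(0.85 × 26 × 565) = 122.29 mm.
M_n = T(d − a/2) = 1527 kN × (380 − 61.145) mm = 486.89 kN·m.

M_n ≈ 487 kN·m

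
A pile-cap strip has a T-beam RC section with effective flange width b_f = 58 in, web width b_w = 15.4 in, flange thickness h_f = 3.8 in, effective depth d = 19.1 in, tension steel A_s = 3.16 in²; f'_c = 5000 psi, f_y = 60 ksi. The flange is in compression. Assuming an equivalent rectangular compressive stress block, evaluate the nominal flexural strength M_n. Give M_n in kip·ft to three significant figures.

M_n ≈ 296 kip·ft

Tension: T = A_s f_y = 3.16 × 60 = 189.6 kips.
Try a within the flange: a = T/(0.85 f'_c b_f) = 189.6/(0.85 × 5 × 58) = 0.769 in.
Since a = 0.769 ≤ h_f = 3.8 in, the stress block lies entirely in the flange; analyse as a rectangular beam of width b_f.
M_n = T(d − a/2) = 189.6 × (19.1 − 0.3845) = 3548.5 kip·in.
M_n = 3548.5/12 = 295.71 kip·ft.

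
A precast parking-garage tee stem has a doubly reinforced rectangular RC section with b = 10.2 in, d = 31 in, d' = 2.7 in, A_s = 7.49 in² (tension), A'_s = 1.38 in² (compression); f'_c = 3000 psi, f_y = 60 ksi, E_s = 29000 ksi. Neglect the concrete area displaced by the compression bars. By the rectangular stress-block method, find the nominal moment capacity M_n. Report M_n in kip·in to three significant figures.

Assume both steels yield.
a = (A_s − A'_s) f_y/(0.85 f'_c b) = (7.49 − 1.38) × 60/(0.85 × 3 × 10.2) = 14.095 in.
c = a/β₁ = 14.095/0.85 = 16.582 in; ε'_s = 0.003(c − d')/c = 0.0025 ≥ ε_y = 0.0021, so the compression steel yields.
M_n = (A_s − A'_s) f_y (d − a/2) + A'_s f_y (d − d') = 366.6 × (31 − 7.0475) + 82.8 × (31 − 2.7) = 8781.0 + 2343.2 = 11124.2 kip·in.

M_n ≈ 11100 kip·in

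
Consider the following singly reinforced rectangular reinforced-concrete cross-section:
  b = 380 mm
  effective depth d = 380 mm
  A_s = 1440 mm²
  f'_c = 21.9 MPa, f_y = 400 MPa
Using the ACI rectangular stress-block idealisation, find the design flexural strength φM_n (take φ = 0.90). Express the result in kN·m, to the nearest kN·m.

T = A_s f_y = 1440 × 400 = 576000 N = 576 kN.
From C = T: a = T/(0.85 f'_c b) = 576000/(0.85 × 21.9 × 380) = 81.43 mm.
M_n = T(d − a/2) = 576 kN × (380 − 40.715) mm = 195.43 kN·m.
φM_n = 0.90 × 195.43 = 175.89 kN·m.

φM_n ≈ 176 kN·m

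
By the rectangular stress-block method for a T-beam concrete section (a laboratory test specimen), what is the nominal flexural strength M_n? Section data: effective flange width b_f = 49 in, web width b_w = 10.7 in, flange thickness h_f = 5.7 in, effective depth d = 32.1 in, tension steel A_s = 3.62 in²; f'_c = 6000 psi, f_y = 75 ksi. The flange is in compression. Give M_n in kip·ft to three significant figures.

M_n ≈ 714 kip·ft

Tension: T = A_s f_y = 3.62 × 75 = 271.5 kips.
Try a within the flange: a = T/(0.85 f'_c b_f) = 271.5/(0.85 × 6 × 49) = 1.086 in.
Since a = 1.086 ≤ h_f = 5.7 in, the stress block lies entirely in the flange; analyse as a rectangular beam of width b_f.
M_n = T(d − a/2) = 271.5 × (32.1 − 0.543) = 8567.7 kip·in.
M_n = 8567.7/12 = 713.98 kip·ft.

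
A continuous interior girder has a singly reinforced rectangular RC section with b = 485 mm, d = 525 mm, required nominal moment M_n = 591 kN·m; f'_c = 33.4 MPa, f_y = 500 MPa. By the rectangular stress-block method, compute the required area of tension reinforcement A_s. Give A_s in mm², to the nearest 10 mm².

With M_n = 0.85 f'_c a b (d − a/2), solve the quadratic for a:
a = d − √(d² − 2M_n/(0.85 f'_c b)) = 525 − √(525² − 2 × 591×10⁶/(0.85 × 33.4 × 485)) = 89.36 mm.
A_s = 0.85 f'_c a b / f_y = 0.85 × 33.4 × 89.36 × 485 / 500 = 2460.8 mm².

A_s ≈ 2460 mm²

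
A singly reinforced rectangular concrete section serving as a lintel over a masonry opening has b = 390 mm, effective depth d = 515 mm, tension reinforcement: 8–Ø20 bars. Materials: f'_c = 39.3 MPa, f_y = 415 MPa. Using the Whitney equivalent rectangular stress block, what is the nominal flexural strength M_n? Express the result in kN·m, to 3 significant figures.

A_s = 8 × 314 = 2512 mm².
T = A_s f_y = 2512 × 415 = 1042480 N = 1042.48 kN.
From C = T: a = T/(0.85 f'_c b) = 1042480/(0.85 × 39.3 × 390) = 80.02 mm.
M_n = T(d − a/2) = 1042.48 kN × (515 − 40.01) mm = 495.17 kN·m.

M_n ≈ 495 kN·m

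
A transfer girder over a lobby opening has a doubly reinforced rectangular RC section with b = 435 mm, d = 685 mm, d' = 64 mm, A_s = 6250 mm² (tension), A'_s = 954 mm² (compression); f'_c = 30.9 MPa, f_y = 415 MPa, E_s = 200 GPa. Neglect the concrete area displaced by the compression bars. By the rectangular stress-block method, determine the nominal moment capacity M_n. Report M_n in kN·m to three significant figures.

Assume both tension and compression steel yield.
Net tension couple steel: A_s − A'_s = 5296 mm².
a = (A_s − A'_s) f_y / (0.85 f'_c b) = 2197840/(0.85 × 30.9 × 435) = 192.37 mm.
c = a/β₁ = 192.37/0.829 = 232.05 mm; ε'_s = 0.003(c − d')/c = 0.0022 ≥ f_y/E_s = 0.0021, so compression steel does yield.
M_n = (A_s − A'_s) f_y (d − a/2) + A'_s f_y (d − d') = [2197840 × (685 − 96.185) + 395910 × (685 − 64)] × 10⁻⁶ = 1294.12 + 245.86 = 1539.98 kN·m.

M_n ≈ 1540 kN·m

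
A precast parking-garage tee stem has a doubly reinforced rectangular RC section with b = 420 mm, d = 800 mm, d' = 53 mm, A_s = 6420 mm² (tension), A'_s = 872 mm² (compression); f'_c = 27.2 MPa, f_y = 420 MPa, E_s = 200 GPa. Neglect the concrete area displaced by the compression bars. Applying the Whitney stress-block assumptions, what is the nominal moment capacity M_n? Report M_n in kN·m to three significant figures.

M_n ≈ 1860 kN·m

Assume both tension and compression steel yield.
Net tension couple steel: A_s − A'_s = 5548 mm².
a = (A_s − A'_s) f_y / (0.85 f'_c b) = 2330160/(0.85 × 27.2 × 420) = 239.97 mm.
c = a/β₁ = 239.97/0.85 = 282.32 mm; ε'_s = 0.003(c − d')/c = 0.0024 ≥ f_y/E_s = 0.0021, so compression steel does yield.
M_n = (A_s − A'_s) f_y (d − a/2) + A'_s f_y (d − d') = [2330160 × (800 − 119.985) + 366240 × (800 − 53)] × 10⁻⁶ = 1584.54 + 273.58 = 1858.12 kN·m.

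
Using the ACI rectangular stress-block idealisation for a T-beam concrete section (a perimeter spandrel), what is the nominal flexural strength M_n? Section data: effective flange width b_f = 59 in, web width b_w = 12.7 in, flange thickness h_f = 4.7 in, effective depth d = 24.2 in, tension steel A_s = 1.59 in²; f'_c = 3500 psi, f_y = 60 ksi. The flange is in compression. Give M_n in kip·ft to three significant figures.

Tension: T = A_s f_y = 1.59 × 60 = 95.4 kips.
Try a within the flange: a = T/(0.85 f'_c b_f) = 95.4/(0.85 × 3.5 × 59) = 0.544 in.
Since a = 0.544 ≤ h_f = 4.7 in, the stress block lies entirely in the flange; analyse as a rectangular beam of width b_f.
M_n = T(d − a/2) = 95.4 × (24.2 − 0.272) = 2282.7 kip·in.
M_n = 2282.7/12 = 190.23 kip·ft.

M_n ≈ 190 kip·ft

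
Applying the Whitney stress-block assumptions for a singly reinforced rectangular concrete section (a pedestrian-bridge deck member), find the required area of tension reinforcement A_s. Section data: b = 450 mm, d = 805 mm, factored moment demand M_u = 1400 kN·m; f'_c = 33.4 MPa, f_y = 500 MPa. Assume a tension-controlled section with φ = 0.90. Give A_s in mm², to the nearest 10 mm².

A_s ≈ 4320 mm²

M_n = M_u/φ = 1400/0.90 = 1555.56 kN·m.
With M_n = 0.85 f'_c a b (d − a/2), solve the quadratic for a:
a = d − √(d² − 2M_n/(0.85 f'_c b)) = 805 − √(805² − 2 × 1555.56×10⁶/(0.85 × 33.4 × 450)) = 168.99 mm.
A_s = 0.85 f'_c a b / f_y = 0.85 × 33.4 × 168.99 × 450 / 500 = 4317.9 mm².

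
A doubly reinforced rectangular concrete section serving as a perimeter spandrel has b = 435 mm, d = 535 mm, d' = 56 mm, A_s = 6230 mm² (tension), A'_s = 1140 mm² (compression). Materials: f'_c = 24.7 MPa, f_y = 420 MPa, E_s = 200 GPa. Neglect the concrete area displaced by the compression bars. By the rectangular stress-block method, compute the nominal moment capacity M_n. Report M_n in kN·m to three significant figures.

M_n ≈ 1120 kN·m

Assume both tension and compression steel yield.
Net tension couple steel: A_s − A'_s = 5090 mm².
a = (A_s − A'_s) f_y / (0.85 f'_c b) = 2137800/(0.85 × 24.7 × 435) = 234.08 mm.
c = a/β₁ = 234.08/0.85 = 275.39 mm; ε'_s = 0.003(c − d')/c = 0.0024 ≥ f_y/E_s = 0.0021, so compression steel does yield.
M_n = (A_s − A'_s) f_y (d − a/2) + A'_s f_y (d − d') = [2137800 × (535 − 117.04) + 478800 × (535 − 56)] × 10⁻⁶ = 893.51 + 229.35 = 1122.86 kN·m.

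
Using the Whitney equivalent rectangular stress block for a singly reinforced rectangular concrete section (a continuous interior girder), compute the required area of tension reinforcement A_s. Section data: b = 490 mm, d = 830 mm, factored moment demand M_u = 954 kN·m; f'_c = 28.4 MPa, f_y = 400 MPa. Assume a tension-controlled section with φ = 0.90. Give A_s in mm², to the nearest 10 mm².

A_s ≈ 3430 mm²

M_n = M_u/φ = 954/0.90 = 1060 kN·m.
With M_n = 0.85 f'_c a b (d − a/2), solve the quadratic for a:
a = d − √(d² − 2M_n/(0.85 f'_c b)) = 830 − √(830² − 2 × 1060×10⁶/(0.85 × 28.4 × 490)) = 116.09 mm.
A_s = 0.85 f'_c a b / f_y = 0.85 × 28.4 × 116.09 × 490 / 400 = 3433.0 mm².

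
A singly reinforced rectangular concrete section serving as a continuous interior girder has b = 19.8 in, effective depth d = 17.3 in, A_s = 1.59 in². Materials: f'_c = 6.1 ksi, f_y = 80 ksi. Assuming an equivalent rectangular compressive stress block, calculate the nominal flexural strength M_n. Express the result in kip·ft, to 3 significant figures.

M_n ≈ 177 kip·ft

T = A_s f_y = 1.59 × 80 = 127.2 kips.
a = T/(0.85 f'_c b) = 127.2/(0.85 × 6.1 × 19.8) = 1.239 in.
M_n = T(d − a/2) = 127.2 × (17.3 − 0.6195) = 2121.8 kip·in = 2121.8/12 = 176.82 kip·ft.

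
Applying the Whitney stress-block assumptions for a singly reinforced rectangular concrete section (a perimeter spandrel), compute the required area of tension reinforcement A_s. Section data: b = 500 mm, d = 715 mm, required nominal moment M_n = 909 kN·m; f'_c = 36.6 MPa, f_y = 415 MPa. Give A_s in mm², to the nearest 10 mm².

With M_n = 0.85 f'_c a b (d − a/2), solve the quadratic for a:
a = d − √(d² − 2M_n/(0.85 f'_c b)) = 715 − √(715² − 2 × 909×10⁶/(0.85 × 36.6 × 500)) = 87.03 mm.
A_s = 0.85 f'_c a b / f_y = 0.85 × 36.6 × 87.03 × 500 / 415 = 3262.1 mm².

A_s ≈ 3260 mm²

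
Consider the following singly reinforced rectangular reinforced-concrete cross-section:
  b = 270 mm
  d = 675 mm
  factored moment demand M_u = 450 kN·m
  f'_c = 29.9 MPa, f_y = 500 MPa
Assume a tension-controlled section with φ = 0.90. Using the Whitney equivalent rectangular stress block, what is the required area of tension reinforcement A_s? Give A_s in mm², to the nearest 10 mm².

A_s ≈ 1620 mm²

M_n = M_u/φ = 450/0.90 = 500 kN·m.
With M_n = 0.85 f'_c a b (d − a/2), solve the quadratic for a:
a = d − √(d² − 2M_n/(0.85 f'_c b)) = 675 − √(675² − 2 × 500×10⁶/(0.85 × 29.9 × 270)) = 118.32 mm.
A_s = 0.85 f'_c a b / f_y = 0.85 × 29.9 × 118.32 × 270 / 500 = 1623.8 mm².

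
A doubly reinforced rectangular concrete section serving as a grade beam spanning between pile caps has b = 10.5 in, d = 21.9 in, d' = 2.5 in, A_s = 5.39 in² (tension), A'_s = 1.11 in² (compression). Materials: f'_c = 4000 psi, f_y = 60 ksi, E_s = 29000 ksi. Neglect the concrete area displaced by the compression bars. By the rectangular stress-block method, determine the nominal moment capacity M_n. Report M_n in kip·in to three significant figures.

Assume both steels yield.
a = (A_s − A'_s) f_y/(0.85 f'_c b) = (5.39 − 1.11) × 60/(0.85 × 4 × 10.5) = 7.193 in.
c = a/β₁ = 7.193/0.85 = 8.462 in; ε'_s = 0.003(c − d')/c = 0.0021 ≥ ε_y = 0.0021, so the compression steel yields.
M_n = (A_s − A'_s) f_y (d − a/2) + A'_s f_y (d − d') = 256.8 × (21.9 − 3.5965) + 66.6 × (21.9 − 2.5) = 4700.3 + 1292.0 = 5992.3 kip·in.

M_n ≈ 5990 kip·in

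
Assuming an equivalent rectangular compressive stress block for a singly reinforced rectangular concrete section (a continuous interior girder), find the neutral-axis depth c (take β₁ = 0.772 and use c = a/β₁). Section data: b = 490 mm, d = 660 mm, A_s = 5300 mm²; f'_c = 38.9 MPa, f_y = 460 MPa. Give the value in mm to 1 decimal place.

T = A_s f_y = 5300 × 460 = 2438000 N = 2438 kN.
Setting C = 0.85 f'_c a b equal to T: a = 2438000/(0.85 × 38.9 × 490) = 150.477 mm.
With β₁ = 0.772, c = a/β₁ = 150.477/0.772 = 194.9 mm.

c ≈ 194.9 mm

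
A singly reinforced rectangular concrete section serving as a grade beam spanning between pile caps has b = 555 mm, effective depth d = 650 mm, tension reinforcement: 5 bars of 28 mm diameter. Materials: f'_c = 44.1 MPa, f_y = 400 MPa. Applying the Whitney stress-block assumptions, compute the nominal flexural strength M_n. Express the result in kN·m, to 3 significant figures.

A_s = 5 × 616 = 3080 mm².
T = A_s f_y = 3080 × 400 = 1232000 N = 1232 kN.
From C = T: a = T/(0.85 f'_c b) = 1232000/(0.85 × 44.1 × 555) = 59.22 mm.
M_n = T(d − a/2) = 1232 kN × (650 − 29.61) mm = 764.32 kN·m.

M_n ≈ 764 kN·m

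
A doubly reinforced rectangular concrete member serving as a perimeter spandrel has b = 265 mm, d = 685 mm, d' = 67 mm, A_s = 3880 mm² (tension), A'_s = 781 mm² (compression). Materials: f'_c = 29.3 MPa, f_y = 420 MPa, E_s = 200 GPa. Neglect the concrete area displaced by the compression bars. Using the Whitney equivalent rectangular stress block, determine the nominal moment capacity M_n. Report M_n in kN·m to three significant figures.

M_n ≈ 966 kN·m

Assume both tension and compression steel yield.
Net tension couple steel: A_s − A'_s = 3099 mm².
a = (A_s − A'_s) f_y / (0.85 f'_c b) = 1301580/(0.85 × 29.3 × 265) = 197.21 mm.
c = a/β₁ = 197.21/0.841 = 234.49 mm; ε'_s = 0.003(c − d')/c = 0.0021 ≥ f_y/E_s = 0.0021, so compression steel does yield.
M_n = (A_s − A'_s) f_y (d − a/2) + A'_s f_y (d − d') = [1301580 × (685 − 98.605) + 328020 × (685 − 67)] × 10⁻⁶ = 763.24 + 202.72 = 965.96 kN·m.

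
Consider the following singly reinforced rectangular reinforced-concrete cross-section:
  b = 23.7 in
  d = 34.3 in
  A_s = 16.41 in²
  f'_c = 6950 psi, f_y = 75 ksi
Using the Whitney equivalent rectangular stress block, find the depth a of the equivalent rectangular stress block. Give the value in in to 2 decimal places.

T = A_s f_y = 16.41 × 75 = 1230.75 kips.
a = T/(0.85 f'_c b) = 1230.75/(0.85 × 6.95 × 23.7) = 8.79 in.

a ≈ 8.79 in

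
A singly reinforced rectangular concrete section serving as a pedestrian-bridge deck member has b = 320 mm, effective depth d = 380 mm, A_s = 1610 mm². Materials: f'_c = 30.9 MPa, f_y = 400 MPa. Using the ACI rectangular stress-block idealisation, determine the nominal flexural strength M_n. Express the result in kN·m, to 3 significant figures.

T = A_s f_y = 1610 × 400 = 644000 N = 644 kN.
From C = T: a = T/(0.85 f'_c b) = 644000/(0.85 × 30.9 × 320) = 76.62 mm.
M_n = T(d − a/2) = 644 kN × (380 − 38.31) mm = 220.05 kN·m.

M_n ≈ 220 kN·m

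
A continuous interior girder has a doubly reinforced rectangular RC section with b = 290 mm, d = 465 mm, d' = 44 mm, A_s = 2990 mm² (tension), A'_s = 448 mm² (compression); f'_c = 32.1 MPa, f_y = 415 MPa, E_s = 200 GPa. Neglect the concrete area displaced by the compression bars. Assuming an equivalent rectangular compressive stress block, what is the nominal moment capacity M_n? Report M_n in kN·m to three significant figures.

M_n ≈ 498 kN·m

Assume both tension and compression steel yield.
Net tension couple steel: A_s − A'_s = 2542 mm².
a = (A_s − A'_s) f_y / (0.85 f'_c b) = 1054930/(0.85 × 32.1 × 290) = 133.32 mm.
c = a/β₁ = 133.32/0.821 = 162.39 mm; ε'_s = 0.003(c − d')/c = 0.0022 ≥ f_y/E_s = 0.0021, so compression steel does yield.
M_n = (A_s − A'_s) f_y (d − a/2) + A'_s f_y (d − d') = [1054930 × (465 − 66.66) + 185920 × (465 − 44)] × 10⁻⁶ = 420.22 + 78.27 = 498.49 kN·m.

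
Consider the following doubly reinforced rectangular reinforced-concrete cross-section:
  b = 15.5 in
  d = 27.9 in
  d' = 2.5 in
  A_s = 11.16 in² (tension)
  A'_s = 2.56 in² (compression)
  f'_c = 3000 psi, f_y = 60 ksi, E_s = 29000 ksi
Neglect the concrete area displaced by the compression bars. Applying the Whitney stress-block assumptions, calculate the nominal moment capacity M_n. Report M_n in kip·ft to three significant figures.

Assume both steels yield.
a = (A_s − A'_s) f_y/(0.85 f'_c b) = (11.16 − 2.56) × 60/(0.85 × 3 × 15.5) = 13.055 in.
c = a/β₁ = 13.055/0.85 = 15.359 in; ε'_s = 0.003(c − d')/c = 0.0025 ≥ ε_y = 0.0021, so the compression steel yields.
M_n = (A_s − A'_s) f_y (d − a/2) + A'_s f_y (d − d') = 516 × (27.9 − 6.5275) + 153.6 × (27.9 − 2.5) = 11028.2 + 3901.4 = 14929.6 kip·in = 14929.6/12 = 1244.13 kip·ft.

M_n ≈ 1240 kip·ft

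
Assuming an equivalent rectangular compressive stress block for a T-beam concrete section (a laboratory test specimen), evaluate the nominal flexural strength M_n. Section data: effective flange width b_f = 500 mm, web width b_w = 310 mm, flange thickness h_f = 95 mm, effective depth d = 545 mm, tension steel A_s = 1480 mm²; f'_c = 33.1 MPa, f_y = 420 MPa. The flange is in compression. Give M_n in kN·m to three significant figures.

Tension: T = A_s f_y = 1480 × 420 = 621600 N.
Try a within the flange: a = T/(0.85 f'_c b_f) = 621600/(0.85 × 33.1 × 500) = 44.19 mm.
Since a = 44.19 ≤ h_f = 95 mm, the stress block lies entirely in the flange; analyse as a rectangular beam of width b_f.
M_n = T(d − a/2) = 621600 × (545 − 22.095) = 325.04 × 10⁶ N·mm.
M_n = 325.04 kN·m.

M_n ≈ 325 kN·m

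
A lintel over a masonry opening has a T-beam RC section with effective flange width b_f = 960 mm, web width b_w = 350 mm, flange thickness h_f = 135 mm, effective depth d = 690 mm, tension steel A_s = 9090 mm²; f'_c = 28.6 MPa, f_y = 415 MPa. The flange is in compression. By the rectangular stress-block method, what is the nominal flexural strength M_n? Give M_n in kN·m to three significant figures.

M_n ≈ 2280 kN·m

Tension: T = A_s f_y = 9090 × 415 = 3772350 N.
Try a within the flange: a = T/(0.85 f'_c b_f) = 3772350/(0.85 × 28.6 × 960) = 161.64 mm.
a = 161.64 > h_f = 135 mm: the block extends into the web. Split into flange-overhang and web parts.
C_f = 0.85 f'_c (b_f − b_w) h_f = 0.85 × 28.6 × (960 − 350) × 135 = 2001929 N.
Remaining web compression depth: a_w = (T − C_f)/(0.85 f'_c b_w) = (3772350 − 2001929)/(0.85 × 28.6 × 350) = 208.08 mm.
M_n = C_f(d − h_f/2) + (T − C_f)(d − a_w/2) = 2001929 × (690 − 67.5) + 1770421 × (690 − 104.04) = 1246.20 + 1037.40 = 2283.60 × 10⁶ N·mm.
M_n = 2283.60 kN·m.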